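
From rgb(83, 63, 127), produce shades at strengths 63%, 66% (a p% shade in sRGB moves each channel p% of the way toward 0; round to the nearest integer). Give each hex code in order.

#1f172f, #1c152b

63%: (83 − 52.29 = 30.71→31, 63 − 39.69 = 23.31→23, 127 − 80.01 = 46.99→47) → #1f172f
66%: (83 − 54.78 = 28.22→28, 63 − 41.58 = 21.42→21, 127 − 83.82 = 43.18→43) → #1c152b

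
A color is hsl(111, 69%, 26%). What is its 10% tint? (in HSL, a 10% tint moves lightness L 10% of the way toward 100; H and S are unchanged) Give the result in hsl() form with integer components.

hsl(111, 69%, 33%)

L moves 10% from 26 toward 100: 26 + 7.4 = 33.4 → 33.
H and S are unchanged.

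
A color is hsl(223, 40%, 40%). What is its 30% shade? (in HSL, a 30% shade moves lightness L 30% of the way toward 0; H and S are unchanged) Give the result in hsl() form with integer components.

L moves 30% from 40 toward 0: 40 − 12 = 28 → 28.
H and S are unchanged.

hsl(223, 40%, 28%)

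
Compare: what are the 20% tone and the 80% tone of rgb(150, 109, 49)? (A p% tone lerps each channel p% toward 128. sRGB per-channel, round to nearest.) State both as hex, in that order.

20% tone:
  R: 150 + 0.2×(128−150) = 150 − 4.4 = 145.6 → 146
  G: 109 + 0.2×(128−109) = 109 + 3.8 = 112.8 → 113
  B: 49 + 0.2×(128−49) = 49 + 15.8 = 64.8 → 65
  → #927141
80% tone:
  R: 150 + 0.8×(128−150) = 150 − 17.6 = 132.4 → 132
  G: 109 + 0.8×(128−109) = 109 + 15.2 = 124.2 → 124
  B: 49 + 0.8×(128−49) = 49 + 63.2 = 112.2 → 112
  → #847c70

#927141, #847c70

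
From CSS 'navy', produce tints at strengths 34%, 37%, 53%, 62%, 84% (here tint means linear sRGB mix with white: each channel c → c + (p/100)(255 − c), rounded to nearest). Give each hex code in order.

#5757ab, #5e5eaf, #8787c3, #9e9ecf, #d6d6eb

CSS navy is rgb(0, 0, 128).
34%: (0 + 86.7 = 86.7→87, 0 + 86.7 = 86.7→87, 128 + 43.18 = 171.18→171) → #5757ab
37%: (0 + 94.35 = 94.35→94, 0 + 94.35 = 94.35→94, 128 + 46.99 = 174.99→175) → #5e5eaf
53%: (0 + 135.15 = 135.15→135, 0 + 135.15 = 135.15→135, 128 + 67.31 = 195.31→195) → #8787c3
62%: (0 + 158.1 = 158.1→158, 0 + 158.1 = 158.1→158, 128 + 78.74 = 206.74→207) → #9e9ecf
84%: (0 + 214.2 = 214.2→214, 0 + 214.2 = 214.2→214, 128 + 106.68 = 234.68→235) → #d6d6eb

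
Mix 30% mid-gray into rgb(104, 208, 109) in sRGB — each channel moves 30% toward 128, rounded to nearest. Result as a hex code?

Lerp each channel 30% toward 128:
  R: 104 + 0.3×(128−104) = 104 + 7.2 = 111.2 → 111
  G: 208 + 0.3×(128−208) = 208 − 24 = 184 → 184
  B: 109 + 0.3×(128−109) = 109 + 5.7 = 114.7 → 115
rgb(111, 184, 115) = #6fb873.

#6fb873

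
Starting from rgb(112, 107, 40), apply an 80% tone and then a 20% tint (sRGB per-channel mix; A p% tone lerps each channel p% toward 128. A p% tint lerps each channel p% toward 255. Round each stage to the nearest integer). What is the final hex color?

#97968b

Per channel, c → c + 0.8(128 − c):
  R: 112 + 0.8×(128−112) = 112 + 12.8 = 124.8 → 125
  G: 107 + 16.8 = 123.8 → 124
  B: 40 + 0.8×(128−40) = 40 + 70.4 = 110.4 → 110
After the tone: rgb(125, 124, 110) = #7d7c6e.
Per channel, c → c + 0.2(255 − c):
  R: 125 + 26 = 151 → 151
  G: 124 + 26.2 = 150.2 → 150
  B: 110 + 29 = 139 → 139
rgb(151, 150, 139) = #97968b.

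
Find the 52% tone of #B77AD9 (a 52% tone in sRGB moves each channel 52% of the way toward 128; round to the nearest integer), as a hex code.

#B77AD9 is rgb(183, 122, 217).
Per channel, c → c + 0.52(128 − c):
  R: 183 + 0.52×(128−183) = 183 − 28.6 = 154.4 → 154
  G: 122 + 0.52×(128−122) = 122 + 3.12 = 125.12 → 125
  B: 217 − 46.28 = 170.72 → 171
rgb(154, 125, 171) = #9A7DAB.

#9A7DAB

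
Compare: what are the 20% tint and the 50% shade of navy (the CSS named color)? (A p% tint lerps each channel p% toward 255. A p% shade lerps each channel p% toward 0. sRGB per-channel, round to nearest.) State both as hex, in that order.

CSS navy is rgb(0, 0, 128).
20% tint:
  R: 0 + 51 = 51 → 51
  G: 0 + 51 = 51 → 51
  B: 128 + 25.4 = 153.4 → 153
  → #333399
50% shade:
  R: 0 + 0.5×(0−0) = 0 + 0 = 0 → 0
  G: 0 + 0 = 0 → 0
  B: 128 − 64 = 64 → 64
  → #000040

#333399, #000040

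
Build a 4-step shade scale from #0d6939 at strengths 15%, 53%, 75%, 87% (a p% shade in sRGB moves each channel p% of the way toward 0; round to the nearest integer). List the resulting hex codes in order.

#0d6939 is rgb(13, 105, 57).
15%: (13 − 1.95 = 11.05→11, 105 − 15.75 = 89.25→89, 57 − 8.55 = 48.45→48) → #0b5930
53%: (13 − 6.89 = 6.11→6, 105 − 55.65 = 49.35→49, 57 − 30.21 = 26.79→27) → #06311b
75%: (13 − 9.75 = 3.25→3, 105 − 78.75 = 26.25→26, 57 − 42.75 = 14.25→14) → #031a0e
87%: (13 − 11.31 = 1.69→2, 105 − 91.35 = 13.65→14, 57 − 49.59 = 7.41→7) → #020e07

#0b5930, #06311b, #031a0e, #020e07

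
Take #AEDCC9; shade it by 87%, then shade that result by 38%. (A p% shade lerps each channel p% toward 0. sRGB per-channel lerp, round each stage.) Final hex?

#0E1210

#AEDCC9 is rgb(174, 220, 201).
Per channel, c → c + 0.87(0 − c):
  R: 174 − 151.38 = 22.62 → 23
  G: 220 + 0.87×(0−220) = 220 − 191.4 = 28.6 → 29
  B: 201 − 174.87 = 26.13 → 26
After the shade: rgb(23, 29, 26) = #171D1A.
Per channel, c → c + 0.38(0 − c):
  R: 23 + 0.38×(0−23) = 23 − 8.74 = 14.26 → 14
  G: 29 + 0.38×(0−29) = 29 − 11.02 = 17.98 → 18
  B: 26 + 0.38×(0−26) = 26 − 9.88 = 16.12 → 16
rgb(14, 18, 16) = #0E1210.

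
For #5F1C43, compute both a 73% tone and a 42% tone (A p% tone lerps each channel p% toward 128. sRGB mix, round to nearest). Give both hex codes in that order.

#776570, #6D465D

#5F1C43 is rgb(95, 28, 67).
73% tone:
  R: 95 + 24.09 = 119.09 → 119
  G: 28 + 0.73×(128−28) = 28 + 73 = 101 → 101
  B: 67 + 44.53 = 111.53 → 112
  → #776570
42% tone:
  R: 95 + 13.86 = 108.86 → 109
  G: 28 + 0.42×(128−28) = 28 + 42 = 70 → 70
  B: 67 + 0.42×(128−67) = 67 + 25.62 = 92.62 → 93
  → #6D465D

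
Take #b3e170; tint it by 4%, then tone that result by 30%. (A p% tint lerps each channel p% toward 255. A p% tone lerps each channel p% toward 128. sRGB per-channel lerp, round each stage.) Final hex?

#b3e170 is rgb(179, 225, 112).
Lerp each channel 4% toward 255:
  R: 179 + 0.04×(255−179) = 179 + 3.04 = 182.04 → 182
  G: 225 + 1.2 = 226.2 → 226
  B: 112 + 5.72 = 117.72 → 118
After the tint: rgb(182, 226, 118) = #b6e276.
Per channel, c → c + 0.3(128 − c):
  R: 182 + 0.3×(128−182) = 182 − 16.2 = 165.8 → 166
  G: 226 + 0.3×(128−226) = 226 − 29.4 = 196.6 → 197
  B: 118 + 3 = 121 → 121
rgb(166, 197, 121) = #a6c579.

#a6c579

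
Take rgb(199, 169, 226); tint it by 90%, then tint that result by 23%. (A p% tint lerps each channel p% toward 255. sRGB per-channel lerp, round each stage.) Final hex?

Per channel, c → c + 0.9(255 − c):
  R: 199 + 0.9×(255−199) = 199 + 50.4 = 249.4 → 249
  G: 169 + 0.9×(255−169) = 169 + 77.4 = 246.4 → 246
  B: 226 + 0.9×(255−226) = 226 + 26.1 = 252.1 → 252
After the tint: rgb(249, 246, 252) = #f9f6fc.
A 23% tint moves each channel 23% toward 255:
  R: 249 + 1.38 = 250.38 → 250
  G: 246 + 0.23×(255−246) = 246 + 2.07 = 248.07 → 248
  B: 252 + 0.69 = 252.69 → 253
rgb(250, 248, 253) = #faf8fd.

#faf8fd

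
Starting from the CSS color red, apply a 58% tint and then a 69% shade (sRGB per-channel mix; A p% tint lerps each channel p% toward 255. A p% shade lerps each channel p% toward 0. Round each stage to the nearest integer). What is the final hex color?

CSS red is rgb(255, 0, 0).
A 58% tint moves each channel 58% toward 255:
  R: 255 + 0.58×(255−255) = 255 + 0 = 255 → 255
  G: 0 + 147.9 = 147.9 → 148
  B: 0 + 0.58×(255−0) = 0 + 147.9 = 147.9 → 148
After the tint: rgb(255, 148, 148) = #FF9494.
Per channel, c → c + 0.69(0 − c):
  R: 255 + 0.69×(0−255) = 255 − 175.95 = 79.05 → 79
  G: 148 + 0.69×(0−148) = 148 − 102.12 = 45.88 → 46
  B: 148 + 0.69×(0−148) = 148 − 102.12 = 45.88 → 46
rgb(79, 46, 46) = #4F2E2E.

#4F2E2E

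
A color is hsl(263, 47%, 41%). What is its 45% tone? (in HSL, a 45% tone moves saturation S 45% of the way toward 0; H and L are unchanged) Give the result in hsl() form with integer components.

hsl(263, 26%, 41%)

S moves 45% from 47 toward 0: 47 − 21.15 = 25.85 → 26.
H and L are unchanged.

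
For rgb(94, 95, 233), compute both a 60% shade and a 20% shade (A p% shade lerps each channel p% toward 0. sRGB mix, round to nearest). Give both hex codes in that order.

#26265d, #4b4cba

60% shade:
  R: 94 + 0.6×(0−94) = 94 − 56.4 = 37.6 → 38
  G: 95 − 57 = 38 → 38
  B: 233 + 0.6×(0−233) = 233 − 139.8 = 93.2 → 93
  → #26265d
20% shade:
  R: 94 + 0.2×(0−94) = 94 − 18.8 = 75.2 → 75
  G: 95 − 19 = 76 → 76
  B: 233 − 46.6 = 186.4 → 186
  → #4b4cba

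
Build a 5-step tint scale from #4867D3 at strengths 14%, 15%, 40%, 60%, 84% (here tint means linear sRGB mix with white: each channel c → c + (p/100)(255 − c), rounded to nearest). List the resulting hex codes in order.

#4867D3 is rgb(72, 103, 211).
14%: (72 + 25.62 = 97.62→98, 103 + 21.28 = 124.28→124, 211 + 6.16 = 217.16→217) → #627CD9
15%: (72 + 27.45 = 99.45→99, 103 + 22.8 = 125.8→126, 211 + 6.6 = 217.6→218) → #637EDA
40%: (72 + 73.2 = 145.2→145, 103 + 60.8 = 163.8→164, 211 + 17.6 = 228.6→229) → #91A4E5
60%: (72 + 109.8 = 181.8→182, 103 + 91.2 = 194.2→194, 211 + 26.4 = 237.4→237) → #B6C2ED
84%: (72 + 153.72 = 225.72→226, 103 + 127.68 = 230.68→231, 211 + 36.96 = 247.96→248) → #E2E7F8

#627CD9, #637EDA, #91A4E5, #B6C2ED, #E2E7F8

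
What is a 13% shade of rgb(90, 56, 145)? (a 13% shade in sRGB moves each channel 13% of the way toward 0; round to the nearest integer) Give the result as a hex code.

#4e317e

A 13% shade moves each channel 13% toward 0:
  R: 90 − 11.7 = 78.3 → 78
  G: 56 − 7.28 = 48.72 → 49
  B: 145 − 18.85 = 126.15 → 126
rgb(78, 49, 126) = #4e317e.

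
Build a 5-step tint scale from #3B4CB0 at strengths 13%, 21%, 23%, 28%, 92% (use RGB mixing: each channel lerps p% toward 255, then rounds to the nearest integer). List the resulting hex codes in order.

#5463BA, #6472C1, #6875C2, #727EC6, #EFF1F9

#3B4CB0 is rgb(59, 76, 176).
13%: (59 + 25.48 = 84.48→84, 76 + 23.27 = 99.27→99, 176 + 10.27 = 186.27→186) → #5463BA
21%: (59 + 41.16 = 100.16→100, 76 + 37.59 = 113.59→114, 176 + 16.59 = 192.59→193) → #6472C1
23%: (59 + 45.08 = 104.08→104, 76 + 41.17 = 117.17→117, 176 + 18.17 = 194.17→194) → #6875C2
28%: (59 + 54.88 = 113.88→114, 76 + 50.12 = 126.12→126, 176 + 22.12 = 198.12→198) → #727EC6
92%: (59 + 180.32 = 239.32→239, 76 + 164.68 = 240.68→241, 176 + 72.68 = 248.68→249) → #EFF1F9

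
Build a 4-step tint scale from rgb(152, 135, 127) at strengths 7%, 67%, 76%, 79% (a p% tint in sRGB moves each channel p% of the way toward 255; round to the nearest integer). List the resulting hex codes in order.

7%: (152 + 7.21 = 159.21→159, 135 + 8.4 = 143.4→143, 127 + 8.96 = 135.96→136) → #9f8f88
67%: (152 + 69.01 = 221.01→221, 135 + 80.4 = 215.4→215, 127 + 85.76 = 212.76→213) → #ddd7d5
76%: (152 + 78.28 = 230.28→230, 135 + 91.2 = 226.2→226, 127 + 97.28 = 224.28→224) → #e6e2e0
79%: (152 + 81.37 = 233.37→233, 135 + 94.8 = 229.8→230, 127 + 101.12 = 228.12→228) → #e9e6e4

#9f8f88, #ddd7d5, #e6e2e0, #e9e6e4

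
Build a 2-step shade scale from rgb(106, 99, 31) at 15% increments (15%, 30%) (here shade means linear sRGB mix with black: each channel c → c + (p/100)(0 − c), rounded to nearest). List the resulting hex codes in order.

15%: (106 − 15.9 = 90.1→90, 99 − 14.85 = 84.15→84, 31 − 4.65 = 26.35→26) → #5A541A
30%: (106 − 31.8 = 74.2→74, 99 − 29.7 = 69.3→69, 31 − 9.3 = 21.7→22) → #4A4516

#5A541A, #4A4516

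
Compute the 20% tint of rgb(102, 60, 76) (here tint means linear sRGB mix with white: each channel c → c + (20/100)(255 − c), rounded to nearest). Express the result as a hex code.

Per channel, c → c + 0.2(255 − c):
  R: 102 + 30.6 = 132.6 → 133
  G: 60 + 0.2×(255−60) = 60 + 39 = 99 → 99
  B: 76 + 0.2×(255−76) = 76 + 35.8 = 111.8 → 112
rgb(133, 99, 112) = #856370.

#856370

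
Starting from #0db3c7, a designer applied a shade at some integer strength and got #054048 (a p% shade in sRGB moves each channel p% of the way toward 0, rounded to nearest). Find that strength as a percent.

#0db3c7 is rgb(13, 179, 199); #054048 is rgb(5, 64, 72).
On the B channel (widest range): 72 ≈ 199 + (p/100)(0 − 199), so p ≈ 100×(72 − 199)/(0 − 199) = -12700/-199 = 63.82.
p = 64 reproduces all three channels after rounding.

64%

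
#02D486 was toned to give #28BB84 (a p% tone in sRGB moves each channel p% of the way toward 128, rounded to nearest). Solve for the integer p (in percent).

30%

#02D486 is rgb(2, 212, 134); #28BB84 is rgb(40, 187, 132).
On the R channel (widest range): 40 ≈ 2 + (p/100)(128 − 2), so p ≈ 100×(40 − 2)/(128 − 2) = 3800/126 = 30.16.
p = 30 reproduces all three channels after rounding.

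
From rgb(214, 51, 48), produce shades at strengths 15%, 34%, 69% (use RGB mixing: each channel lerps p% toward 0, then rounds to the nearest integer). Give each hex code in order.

#B62B29, #8D2220, #42100F

15%: (214 − 32.1 = 181.9→182, 51 − 7.65 = 43.35→43, 48 − 7.2 = 40.8→41) → #B62B29
34%: (214 − 72.76 = 141.24→141, 51 − 17.34 = 33.66→34, 48 − 16.32 = 31.68→32) → #8D2220
69%: (214 − 147.66 = 66.34→66, 51 − 35.19 = 15.81→16, 48 − 33.12 = 14.88→15) → #42100F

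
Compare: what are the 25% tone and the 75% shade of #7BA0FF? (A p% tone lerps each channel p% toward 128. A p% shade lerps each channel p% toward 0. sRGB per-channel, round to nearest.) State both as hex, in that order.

#7C98DF, #1F2840

#7BA0FF is rgb(123, 160, 255).
25% tone:
  R: 123 + 1.25 = 124.25 → 124
  G: 160 + 0.25×(128−160) = 160 − 8 = 152 → 152
  B: 255 − 31.75 = 223.25 → 223
  → #7C98DF
75% shade:
  R: 123 − 92.25 = 30.75 → 31
  G: 160 − 120 = 40 → 40
  B: 255 − 191.25 = 63.75 → 64
  → #1F2840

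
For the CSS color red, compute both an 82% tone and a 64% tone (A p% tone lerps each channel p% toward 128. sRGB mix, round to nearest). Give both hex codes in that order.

#976969, #ae5252

CSS red is rgb(255, 0, 0).
82% tone:
  R: 255 + 0.82×(128−255) = 255 − 104.14 = 150.86 → 151
  G: 0 + 0.82×(128−0) = 0 + 104.96 = 104.96 → 105
  B: 0 + 0.82×(128−0) = 0 + 104.96 = 104.96 → 105
  → #976969
64% tone:
  R: 255 + 0.64×(128−255) = 255 − 81.28 = 173.72 → 174
  G: 0 + 0.64×(128−0) = 0 + 81.92 = 81.92 → 82
  B: 0 + 0.64×(128−0) = 0 + 81.92 = 81.92 → 82
  → #ae5252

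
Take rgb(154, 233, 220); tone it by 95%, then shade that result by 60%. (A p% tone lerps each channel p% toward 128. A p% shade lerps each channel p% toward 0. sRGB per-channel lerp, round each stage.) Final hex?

Lerp each channel 95% toward 128:
  R: 154 + 0.95×(128−154) = 154 − 24.7 = 129.3 → 129
  G: 233 − 99.75 = 133.25 → 133
  B: 220 + 0.95×(128−220) = 220 − 87.4 = 132.6 → 133
After the tone: rgb(129, 133, 133) = #818585.
A 60% shade moves each channel 60% toward 0:
  R: 129 + 0.6×(0−129) = 129 − 77.4 = 51.6 → 52
  G: 133 + 0.6×(0−133) = 133 − 79.8 = 53.2 → 53
  B: 133 + 0.6×(0−133) = 133 − 79.8 = 53.2 → 53
rgb(52, 53, 53) = #343535.

#343535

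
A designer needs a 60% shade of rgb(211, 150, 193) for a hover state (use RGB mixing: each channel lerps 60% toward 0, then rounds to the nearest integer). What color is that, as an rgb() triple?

rgb(84, 60, 77)

A 60% shade moves each channel 60% toward 0:
  R: 211 + 0.6×(0−211) = 211 − 126.6 = 84.4 → 84
  G: 150 + 0.6×(0−150) = 150 − 90 = 60 → 60
  B: 193 + 0.6×(0−193) = 193 − 115.8 = 77.2 → 77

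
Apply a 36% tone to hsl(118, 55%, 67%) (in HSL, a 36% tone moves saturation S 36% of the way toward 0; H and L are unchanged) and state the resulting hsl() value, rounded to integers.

hsl(118, 35%, 67%)

S moves 36% from 55 toward 0: 55 − 19.8 = 35.2 → 35.
H and L are unchanged.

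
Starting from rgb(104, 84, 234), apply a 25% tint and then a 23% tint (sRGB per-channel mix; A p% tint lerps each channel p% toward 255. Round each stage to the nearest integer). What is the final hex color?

Lerp each channel 25% toward 255:
  R: 104 + 0.25×(255−104) = 104 + 37.75 = 141.75 → 142
  G: 84 + 0.25×(255−84) = 84 + 42.75 = 126.75 → 127
  B: 234 + 5.25 = 239.25 → 239
After the tint: rgb(142, 127, 239) = #8E7FEF.
Per channel, c → c + 0.23(255 − c):
  R: 142 + 0.23×(255−142) = 142 + 25.99 = 167.99 → 168
  G: 127 + 0.23×(255−127) = 127 + 29.44 = 156.44 → 156
  B: 239 + 0.23×(255−239) = 239 + 3.68 = 242.68 → 243
rgb(168, 156, 243) = #A89CF3.

#A89CF3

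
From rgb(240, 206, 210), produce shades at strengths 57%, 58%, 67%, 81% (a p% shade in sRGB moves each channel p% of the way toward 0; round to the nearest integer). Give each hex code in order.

57%: (240 − 136.8 = 103.2→103, 206 − 117.42 = 88.58→89, 210 − 119.7 = 90.3→90) → #67595a
58%: (240 − 139.2 = 100.8→101, 206 − 119.48 = 86.52→87, 210 − 121.8 = 88.2→88) → #655758
67%: (240 − 160.8 = 79.2→79, 206 − 138.02 = 67.98→68, 210 − 140.7 = 69.3→69) → #4f4445
81%: (240 − 194.4 = 45.6→46, 206 − 166.86 = 39.14→39, 210 − 170.1 = 39.9→40) → #2e2728

#67595a, #655758, #4f4445, #2e2728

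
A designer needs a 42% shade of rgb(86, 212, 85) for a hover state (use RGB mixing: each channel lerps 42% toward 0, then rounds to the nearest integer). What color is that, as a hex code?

#327b31

A 42% shade moves each channel 42% toward 0:
  R: 86 − 36.12 = 49.88 → 50
  G: 212 + 0.42×(0−212) = 212 − 89.04 = 122.96 → 123
  B: 85 − 35.7 = 49.3 → 49
rgb(50, 123, 49) = #327b31.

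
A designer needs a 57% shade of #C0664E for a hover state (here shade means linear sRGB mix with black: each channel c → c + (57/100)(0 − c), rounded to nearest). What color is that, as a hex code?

#532C22

#C0664E is rgb(192, 102, 78).
A 57% shade moves each channel 57% toward 0:
  R: 192 + 0.57×(0−192) = 192 − 109.44 = 82.56 → 83
  G: 102 − 58.14 = 43.86 → 44
  B: 78 + 0.57×(0−78) = 78 − 44.46 = 33.54 → 34
rgb(83, 44, 34) = #532C22.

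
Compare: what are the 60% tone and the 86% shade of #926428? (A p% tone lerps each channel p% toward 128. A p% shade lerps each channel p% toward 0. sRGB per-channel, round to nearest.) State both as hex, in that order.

#926428 is rgb(146, 100, 40).
60% tone:
  R: 146 − 10.8 = 135.2 → 135
  G: 100 + 16.8 = 116.8 → 117
  B: 40 + 0.6×(128−40) = 40 + 52.8 = 92.8 → 93
  → #87755D
86% shade:
  R: 146 + 0.86×(0−146) = 146 − 125.56 = 20.44 → 20
  G: 100 + 0.86×(0−100) = 100 − 86 = 14 → 14
  B: 40 + 0.86×(0−40) = 40 − 34.4 = 5.6 → 6
  → #140E06

#87755D, #140E06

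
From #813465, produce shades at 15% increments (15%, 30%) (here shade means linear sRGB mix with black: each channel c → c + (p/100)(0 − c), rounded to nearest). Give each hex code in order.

#813465 is rgb(129, 52, 101).
15%: (129 − 19.35 = 109.65→110, 52 − 7.8 = 44.2→44, 101 − 15.15 = 85.85→86) → #6e2c56
30%: (129 − 38.7 = 90.3→90, 52 − 15.6 = 36.4→36, 101 − 30.3 = 70.7→71) → #5a2447

#6e2c56, #5a2447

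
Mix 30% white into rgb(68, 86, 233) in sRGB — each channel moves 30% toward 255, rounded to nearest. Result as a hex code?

#7C89F0

Per channel, c → c + 0.3(255 − c):
  R: 68 + 0.3×(255−68) = 68 + 56.1 = 124.1 → 124
  G: 86 + 0.3×(255−86) = 86 + 50.7 = 136.7 → 137
  B: 233 + 6.6 = 239.6 → 240
rgb(124, 137, 240) = #7C89F0.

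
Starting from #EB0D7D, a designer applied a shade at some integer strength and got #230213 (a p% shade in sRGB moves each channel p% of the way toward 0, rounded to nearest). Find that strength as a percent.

85%

#EB0D7D is rgb(235, 13, 125); #230213 is rgb(35, 2, 19).
On the R channel (widest range): 35 ≈ 235 + (p/100)(0 − 235), so p ≈ 100×(35 − 235)/(0 − 235) = -20000/-235 = 85.11.
p = 85 reproduces all three channels after rounding.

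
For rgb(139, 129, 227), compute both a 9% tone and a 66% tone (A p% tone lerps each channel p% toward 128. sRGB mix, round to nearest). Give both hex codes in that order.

#8a81da, #8480a2

9% tone:
  R: 139 + 0.09×(128−139) = 139 − 0.99 = 138.01 → 138
  G: 129 + 0.09×(128−129) = 129 − 0.09 = 128.91 → 129
  B: 227 + 0.09×(128−227) = 227 − 8.91 = 218.09 → 218
  → #8a81da
66% tone:
  R: 139 − 7.26 = 131.74 → 132
  G: 129 + 0.66×(128−129) = 129 − 0.66 = 128.34 → 128
  B: 227 + 0.66×(128−227) = 227 − 65.34 = 161.66 → 162
  → #8480a2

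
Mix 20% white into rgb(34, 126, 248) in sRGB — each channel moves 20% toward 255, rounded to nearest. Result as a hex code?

#4E98F9

A 20% tint moves each channel 20% toward 255:
  R: 34 + 0.2×(255−34) = 34 + 44.2 = 78.2 → 78
  G: 126 + 25.8 = 151.8 → 152
  B: 248 + 0.2×(255−248) = 248 + 1.4 = 249.4 → 249
rgb(78, 152, 249) = #4E98F9.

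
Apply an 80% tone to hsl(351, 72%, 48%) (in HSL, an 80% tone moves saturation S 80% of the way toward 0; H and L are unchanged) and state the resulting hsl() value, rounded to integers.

S moves 80% from 72 toward 0: 72 − 57.6 = 14.4 → 14.
H and L are unchanged.

hsl(351, 14%, 48%)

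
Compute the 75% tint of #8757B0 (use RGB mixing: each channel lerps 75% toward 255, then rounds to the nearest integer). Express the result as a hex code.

#E1D5EB

#8757B0 is rgb(135, 87, 176).
Lerp each channel 75% toward 255:
  R: 135 + 0.75×(255−135) = 135 + 90 = 225 → 225
  G: 87 + 126 = 213 → 213
  B: 176 + 0.75×(255−176) = 176 + 59.25 = 235.25 → 235
rgb(225, 213, 235) = #E1D5EB.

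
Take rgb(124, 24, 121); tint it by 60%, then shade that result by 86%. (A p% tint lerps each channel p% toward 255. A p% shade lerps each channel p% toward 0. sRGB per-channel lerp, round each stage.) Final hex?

Per channel, c → c + 0.6(255 − c):
  R: 124 + 0.6×(255−124) = 124 + 78.6 = 202.6 → 203
  G: 24 + 138.6 = 162.6 → 163
  B: 121 + 0.6×(255−121) = 121 + 80.4 = 201.4 → 201
After the tint: rgb(203, 163, 201) = #CBA3C9.
Per channel, c → c + 0.86(0 − c):
  R: 203 − 174.58 = 28.42 → 28
  G: 163 + 0.86×(0−163) = 163 − 140.18 = 22.82 → 23
  B: 201 + 0.86×(0−201) = 201 − 172.86 = 28.14 → 28
rgb(28, 23, 28) = #1C171C.

#1C171C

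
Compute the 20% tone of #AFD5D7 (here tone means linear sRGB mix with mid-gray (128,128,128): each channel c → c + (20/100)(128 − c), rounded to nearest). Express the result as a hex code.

#A6C4C6

#AFD5D7 is rgb(175, 213, 215).
Lerp each channel 20% toward 128:
  R: 175 + 0.2×(128−175) = 175 − 9.4 = 165.6 → 166
  G: 213 + 0.2×(128−213) = 213 − 17 = 196 → 196
  B: 215 + 0.2×(128−215) = 215 − 17.4 = 197.6 → 198
rgb(166, 196, 198) = #A6C4C6.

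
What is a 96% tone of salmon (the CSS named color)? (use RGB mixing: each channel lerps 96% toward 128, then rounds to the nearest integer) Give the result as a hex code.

#85807f

CSS salmon is rgb(250, 128, 114).
A 96% tone moves each channel 96% toward 128:
  R: 250 − 117.12 = 132.88 → 133
  G: 128 + 0.96×(128−128) = 128 + 0 = 128 → 128
  B: 114 + 13.44 = 127.44 → 127
rgb(133, 128, 127) = #85807f.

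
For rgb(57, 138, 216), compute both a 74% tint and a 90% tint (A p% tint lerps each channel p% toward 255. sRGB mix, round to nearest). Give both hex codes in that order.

74% tint:
  R: 57 + 0.74×(255−57) = 57 + 146.52 = 203.52 → 204
  G: 138 + 0.74×(255−138) = 138 + 86.58 = 224.58 → 225
  B: 216 + 0.74×(255−216) = 216 + 28.86 = 244.86 → 245
  → #cce1f5
90% tint:
  R: 57 + 178.2 = 235.2 → 235
  G: 138 + 0.9×(255−138) = 138 + 105.3 = 243.3 → 243
  B: 216 + 0.9×(255−216) = 216 + 35.1 = 251.1 → 251
  → #ebf3fb

#cce1f5, #ebf3fb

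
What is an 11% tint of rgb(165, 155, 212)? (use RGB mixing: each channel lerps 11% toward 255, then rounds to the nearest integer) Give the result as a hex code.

An 11% tint moves each channel 11% toward 255:
  R: 165 + 0.11×(255−165) = 165 + 9.9 = 174.9 → 175
  G: 155 + 11 = 166 → 166
  B: 212 + 4.73 = 216.73 → 217
rgb(175, 166, 217) = #AFA6D9.

#AFA6D9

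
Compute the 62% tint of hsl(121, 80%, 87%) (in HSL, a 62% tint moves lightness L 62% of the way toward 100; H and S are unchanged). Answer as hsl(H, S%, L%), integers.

L moves 62% from 87 toward 100: 87 + 8.06 = 95.06 → 95.
H and S are unchanged.

hsl(121, 80%, 95%)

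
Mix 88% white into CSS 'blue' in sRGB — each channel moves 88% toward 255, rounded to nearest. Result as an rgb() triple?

CSS blue is rgb(0, 0, 255).
An 88% tint moves each channel 88% toward 255:
  R: 0 + 224.4 = 224.4 → 224
  G: 0 + 0.88×(255−0) = 0 + 224.4 = 224.4 → 224
  B: 255 + 0.88×(255−255) = 255 + 0 = 255 → 255

rgb(224, 224, 255)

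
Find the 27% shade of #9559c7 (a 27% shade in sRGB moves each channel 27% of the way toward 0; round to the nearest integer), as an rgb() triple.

#9559c7 is rgb(149, 89, 199).
Per channel, c → c + 0.27(0 − c):
  R: 149 + 0.27×(0−149) = 149 − 40.23 = 108.77 → 109
  G: 89 + 0.27×(0−89) = 89 − 24.03 = 64.97 → 65
  B: 199 + 0.27×(0−199) = 199 − 53.73 = 145.27 → 145

rgb(109, 65, 145)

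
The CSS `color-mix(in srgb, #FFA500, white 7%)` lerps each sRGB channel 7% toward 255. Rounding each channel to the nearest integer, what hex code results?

#FFA500 is rgb(255, 165, 0).
Per channel, c → c + 0.07(255 − c):
  R: 255 + 0 = 255 → 255
  G: 165 + 6.3 = 171.3 → 171
  B: 0 + 0.07×(255−0) = 0 + 17.85 = 17.85 → 18
rgb(255, 171, 18) = #FFAB12.

#FFAB12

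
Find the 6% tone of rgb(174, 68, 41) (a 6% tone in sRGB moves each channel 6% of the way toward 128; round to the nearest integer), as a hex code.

#ab482e

A 6% tone moves each channel 6% toward 128:
  R: 174 + 0.06×(128−174) = 174 − 2.76 = 171.24 → 171
  G: 68 + 0.06×(128−68) = 68 + 3.6 = 71.6 → 72
  B: 41 + 0.06×(128−41) = 41 + 5.22 = 46.22 → 46
rgb(171, 72, 46) = #ab482e.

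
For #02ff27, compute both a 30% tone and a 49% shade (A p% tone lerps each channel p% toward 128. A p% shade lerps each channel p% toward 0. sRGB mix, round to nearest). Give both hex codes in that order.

#02ff27 is rgb(2, 255, 39).
30% tone:
  R: 2 + 0.3×(128−2) = 2 + 37.8 = 39.8 → 40
  G: 255 + 0.3×(128−255) = 255 − 38.1 = 216.9 → 217
  B: 39 + 26.7 = 65.7 → 66
  → #28d942
49% shade:
  R: 2 + 0.49×(0−2) = 2 − 0.98 = 1.02 → 1
  G: 255 + 0.49×(0−255) = 255 − 124.95 = 130.05 → 130
  B: 39 + 0.49×(0−39) = 39 − 19.11 = 19.89 → 20
  → #018214

#28d942, #018214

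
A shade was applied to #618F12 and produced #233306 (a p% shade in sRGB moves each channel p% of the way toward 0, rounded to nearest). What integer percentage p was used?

64%

#618F12 is rgb(97, 143, 18); #233306 is rgb(35, 51, 6).
On the G channel (widest range): 51 ≈ 143 + (p/100)(0 − 143), so p ≈ 100×(51 − 143)/(0 − 143) = -9200/-143 = 64.34.
p = 64 reproduces all three channels after rounding.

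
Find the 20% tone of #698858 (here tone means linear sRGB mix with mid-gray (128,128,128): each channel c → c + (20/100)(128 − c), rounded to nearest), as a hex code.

#698858 is rgb(105, 136, 88).
A 20% tone moves each channel 20% toward 128:
  R: 105 + 0.2×(128−105) = 105 + 4.6 = 109.6 → 110
  G: 136 + 0.2×(128−136) = 136 − 1.6 = 134.4 → 134
  B: 88 + 0.2×(128−88) = 88 + 8 = 96 → 96
rgb(110, 134, 96) = #6E8660.

#6E8660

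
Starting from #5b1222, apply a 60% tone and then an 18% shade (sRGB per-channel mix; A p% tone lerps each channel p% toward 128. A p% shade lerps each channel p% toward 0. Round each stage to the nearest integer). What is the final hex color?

#5d454a

#5b1222 is rgb(91, 18, 34).
Per channel, c → c + 0.6(128 − c):
  R: 91 + 0.6×(128−91) = 91 + 22.2 = 113.2 → 113
  G: 18 + 0.6×(128−18) = 18 + 66 = 84 → 84
  B: 34 + 56.4 = 90.4 → 90
After the tone: rgb(113, 84, 90) = #71545a.
An 18% shade moves each channel 18% toward 0:
  R: 113 + 0.18×(0−113) = 113 − 20.34 = 92.66 → 93
  G: 84 − 15.12 = 68.88 → 69
  B: 90 + 0.18×(0−90) = 90 − 16.2 = 73.8 → 74
rgb(93, 69, 74) = #5d454a.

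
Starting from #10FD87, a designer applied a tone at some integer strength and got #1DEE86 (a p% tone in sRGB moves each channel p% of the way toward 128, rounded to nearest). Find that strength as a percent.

#10FD87 is rgb(16, 253, 135); #1DEE86 is rgb(29, 238, 134).
On the G channel (widest range): 238 ≈ 253 + (p/100)(128 − 253), so p ≈ 100×(238 − 253)/(128 − 253) = -1500/-125 = 12.00.
p = 12 reproduces all three channels after rounding.

12%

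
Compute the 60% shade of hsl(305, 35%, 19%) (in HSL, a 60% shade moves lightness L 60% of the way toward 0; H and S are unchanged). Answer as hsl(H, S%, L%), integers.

L moves 60% from 19 toward 0: 19 − 11.4 = 7.6 → 8.
H and S are unchanged.

hsl(305, 35%, 8%)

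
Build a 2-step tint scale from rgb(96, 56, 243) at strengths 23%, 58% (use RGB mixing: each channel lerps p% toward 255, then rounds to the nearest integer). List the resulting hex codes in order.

23%: (96 + 36.57 = 132.57→133, 56 + 45.77 = 101.77→102, 243 + 2.76 = 245.76→246) → #8566F6
58%: (96 + 92.22 = 188.22→188, 56 + 115.42 = 171.42→171, 243 + 6.96 = 249.96→250) → #BCABFA

#8566F6, #BCABFA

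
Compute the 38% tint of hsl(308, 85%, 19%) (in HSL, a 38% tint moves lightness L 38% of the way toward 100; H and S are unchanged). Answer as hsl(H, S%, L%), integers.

hsl(308, 85%, 50%)

L moves 38% from 19 toward 100: 19 + 30.78 = 49.78 → 50.
H and S are unchanged.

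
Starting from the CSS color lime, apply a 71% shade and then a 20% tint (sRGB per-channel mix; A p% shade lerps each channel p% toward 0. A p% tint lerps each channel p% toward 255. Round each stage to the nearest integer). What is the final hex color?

CSS lime is rgb(0, 255, 0).
Lerp each channel 71% toward 0:
  R: 0 + 0 = 0 → 0
  G: 255 − 181.05 = 73.95 → 74
  B: 0 + 0 = 0 → 0
After the shade: rgb(0, 74, 0) = #004A00.
A 20% tint moves each channel 20% toward 255:
  R: 0 + 51 = 51 → 51
  G: 74 + 36.2 = 110.2 → 110
  B: 0 + 0.2×(255−0) = 0 + 51 = 51 → 51
rgb(51, 110, 51) = #336E33.

#336E33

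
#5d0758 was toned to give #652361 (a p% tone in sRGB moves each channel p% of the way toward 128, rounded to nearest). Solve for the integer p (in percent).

#5d0758 is rgb(93, 7, 88); #652361 is rgb(101, 35, 97).
On the G channel (widest range): 35 ≈ 7 + (p/100)(128 − 7), so p ≈ 100×(35 − 7)/(128 − 7) = 2800/121 = 23.14.
p = 23 reproduces all three channels after rounding.

23%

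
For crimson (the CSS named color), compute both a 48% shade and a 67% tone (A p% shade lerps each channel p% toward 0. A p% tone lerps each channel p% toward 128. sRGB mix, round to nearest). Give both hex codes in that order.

#720a1f, #9e5c6a

CSS crimson is rgb(220, 20, 60).
48% shade:
  R: 220 − 105.6 = 114.4 → 114
  G: 20 + 0.48×(0−20) = 20 − 9.6 = 10.4 → 10
  B: 60 + 0.48×(0−60) = 60 − 28.8 = 31.2 → 31
  → #720a1f
67% tone:
  R: 220 + 0.67×(128−220) = 220 − 61.64 = 158.36 → 158
  G: 20 + 0.67×(128−20) = 20 + 72.36 = 92.36 → 92
  B: 60 + 45.56 = 105.56 → 106
  → #9e5c6a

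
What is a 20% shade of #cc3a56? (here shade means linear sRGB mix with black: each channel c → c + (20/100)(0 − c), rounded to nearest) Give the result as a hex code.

#cc3a56 is rgb(204, 58, 86).
A 20% shade moves each channel 20% toward 0:
  R: 204 + 0.2×(0−204) = 204 − 40.8 = 163.2 → 163
  G: 58 − 11.6 = 46.4 → 46
  B: 86 + 0.2×(0−86) = 86 − 17.2 = 68.8 → 69
rgb(163, 46, 69) = #a32e45.

#a32e45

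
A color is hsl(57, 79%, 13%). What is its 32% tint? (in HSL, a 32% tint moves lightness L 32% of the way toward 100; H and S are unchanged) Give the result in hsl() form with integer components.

L moves 32% from 13 toward 100: 13 + 27.84 = 40.84 → 41.
H and S are unchanged.

hsl(57, 79%, 41%)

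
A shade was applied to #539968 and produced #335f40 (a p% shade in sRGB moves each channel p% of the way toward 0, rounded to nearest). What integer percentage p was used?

#539968 is rgb(83, 153, 104); #335f40 is rgb(51, 95, 64).
On the G channel (widest range): 95 ≈ 153 + (p/100)(0 − 153), so p ≈ 100×(95 − 153)/(0 − 153) = -5800/-153 = 37.91.
p = 38 reproduces all three channels after rounding.

38%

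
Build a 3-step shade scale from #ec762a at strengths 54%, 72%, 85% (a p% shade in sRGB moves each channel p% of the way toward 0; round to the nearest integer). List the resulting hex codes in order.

#ec762a is rgb(236, 118, 42).
54%: (236 − 127.44 = 108.56→109, 118 − 63.72 = 54.28→54, 42 − 22.68 = 19.32→19) → #6d3613
72%: (236 − 169.92 = 66.08→66, 118 − 84.96 = 33.04→33, 42 − 30.24 = 11.76→12) → #42210c
85%: (236 − 200.6 = 35.4→35, 118 − 100.3 = 17.7→18, 42 − 35.7 = 6.3→6) → #231206

#6d3613, #42210c, #231206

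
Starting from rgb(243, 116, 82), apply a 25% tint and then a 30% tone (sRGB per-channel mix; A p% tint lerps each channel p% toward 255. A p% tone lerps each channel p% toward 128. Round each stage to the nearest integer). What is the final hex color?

Per channel, c → c + 0.25(255 − c):
  R: 243 + 3 = 246 → 246
  G: 116 + 0.25×(255−116) = 116 + 34.75 = 150.75 → 151
  B: 82 + 43.25 = 125.25 → 125
After the tint: rgb(246, 151, 125) = #f6977d.
A 30% tone moves each channel 30% toward 128:
  R: 246 − 35.4 = 210.6 → 211
  G: 151 + 0.3×(128−151) = 151 − 6.9 = 144.1 → 144
  B: 125 + 0.9 = 125.9 → 126
rgb(211, 144, 126) = #d3907e.

#d3907e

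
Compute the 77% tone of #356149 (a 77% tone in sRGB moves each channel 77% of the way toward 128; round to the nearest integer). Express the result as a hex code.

#356149 is rgb(53, 97, 73).
Lerp each channel 77% toward 128:
  R: 53 + 57.75 = 110.75 → 111
  G: 97 + 0.77×(128−97) = 97 + 23.87 = 120.87 → 121
  B: 73 + 42.35 = 115.35 → 115
rgb(111, 121, 115) = #6f7973.

#6f7973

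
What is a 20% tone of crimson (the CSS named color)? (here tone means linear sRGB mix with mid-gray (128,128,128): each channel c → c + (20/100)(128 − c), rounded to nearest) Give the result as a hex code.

CSS crimson is rgb(220, 20, 60).
A 20% tone moves each channel 20% toward 128:
  R: 220 − 18.4 = 201.6 → 202
  G: 20 + 0.2×(128−20) = 20 + 21.6 = 41.6 → 42
  B: 60 + 13.6 = 73.6 → 74
rgb(202, 42, 74) = #ca2a4a.

#ca2a4a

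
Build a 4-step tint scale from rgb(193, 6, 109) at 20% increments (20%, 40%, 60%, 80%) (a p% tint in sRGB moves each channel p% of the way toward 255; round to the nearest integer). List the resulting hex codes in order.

#cd388a, #da6aa7, #e69bc5, #f3cde2

20%: (193 + 12.4 = 205.4→205, 6 + 49.8 = 55.8→56, 109 + 29.2 = 138.2→138) → #cd388a
40%: (193 + 24.8 = 217.8→218, 6 + 99.6 = 105.6→106, 109 + 58.4 = 167.4→167) → #da6aa7
60%: (193 + 37.2 = 230.2→230, 6 + 149.4 = 155.4→155, 109 + 87.6 = 196.6→197) → #e69bc5
80%: (193 + 49.6 = 242.6→243, 6 + 199.2 = 205.2→205, 109 + 116.8 = 225.8→226) → #f3cde2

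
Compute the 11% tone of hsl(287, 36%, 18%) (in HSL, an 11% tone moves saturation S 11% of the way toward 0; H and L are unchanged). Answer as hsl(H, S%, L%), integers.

S moves 11% from 36 toward 0: 36 − 3.96 = 32.04 → 32.
H and L are unchanged.

hsl(287, 32%, 18%)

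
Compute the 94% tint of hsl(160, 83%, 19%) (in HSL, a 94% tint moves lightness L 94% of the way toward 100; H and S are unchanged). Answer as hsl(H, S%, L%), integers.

L moves 94% from 19 toward 100: 19 + 76.14 = 95.14 → 95.
H and S are unchanged.

hsl(160, 83%, 95%)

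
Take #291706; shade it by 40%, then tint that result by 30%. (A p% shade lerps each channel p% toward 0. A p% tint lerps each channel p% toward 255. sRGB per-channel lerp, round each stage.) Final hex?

#291706 is rgb(41, 23, 6).
Per channel, c → c + 0.4(0 − c):
  R: 41 − 16.4 = 24.6 → 25
  G: 23 − 9.2 = 13.8 → 14
  B: 6 − 2.4 = 3.6 → 4
After the shade: rgb(25, 14, 4) = #190e04.
A 30% tint moves each channel 30% toward 255:
  R: 25 + 69 = 94 → 94
  G: 14 + 0.3×(255−14) = 14 + 72.3 = 86.3 → 86
  B: 4 + 0.3×(255−4) = 4 + 75.3 = 79.3 → 79
rgb(94, 86, 79) = #5e564f.

#5e564f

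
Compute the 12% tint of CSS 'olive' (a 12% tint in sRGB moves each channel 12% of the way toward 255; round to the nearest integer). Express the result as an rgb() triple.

rgb(143, 143, 31)

CSS olive is rgb(128, 128, 0).
Lerp each channel 12% toward 255:
  R: 128 + 0.12×(255−128) = 128 + 15.24 = 143.24 → 143
  G: 128 + 0.12×(255−128) = 128 + 15.24 = 143.24 → 143
  B: 0 + 0.12×(255−0) = 0 + 30.6 = 30.6 → 31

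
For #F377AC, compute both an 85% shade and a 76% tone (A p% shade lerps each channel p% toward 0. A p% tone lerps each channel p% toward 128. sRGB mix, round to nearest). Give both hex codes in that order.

#F377AC is rgb(243, 119, 172).
85% shade:
  R: 243 + 0.85×(0−243) = 243 − 206.55 = 36.45 → 36
  G: 119 − 101.15 = 17.85 → 18
  B: 172 + 0.85×(0−172) = 172 − 146.2 = 25.8 → 26
  → #24121A
76% tone:
  R: 243 + 0.76×(128−243) = 243 − 87.4 = 155.6 → 156
  G: 119 + 0.76×(128−119) = 119 + 6.84 = 125.84 → 126
  B: 172 + 0.76×(128−172) = 172 − 33.44 = 138.56 → 139
  → #9C7E8B

#24121A, #9C7E8B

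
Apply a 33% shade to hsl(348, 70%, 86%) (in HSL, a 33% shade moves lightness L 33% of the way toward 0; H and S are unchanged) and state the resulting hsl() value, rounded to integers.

hsl(348, 70%, 58%)

L moves 33% from 86 toward 0: 86 − 28.38 = 57.62 → 58.
H and S are unchanged.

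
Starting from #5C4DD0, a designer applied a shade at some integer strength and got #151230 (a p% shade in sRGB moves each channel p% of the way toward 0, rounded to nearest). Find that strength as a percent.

#5C4DD0 is rgb(92, 77, 208); #151230 is rgb(21, 18, 48).
On the B channel (widest range): 48 ≈ 208 + (p/100)(0 − 208), so p ≈ 100×(48 − 208)/(0 − 208) = -16000/-208 = 76.92.
p = 77 reproduces all three channels after rounding.

77%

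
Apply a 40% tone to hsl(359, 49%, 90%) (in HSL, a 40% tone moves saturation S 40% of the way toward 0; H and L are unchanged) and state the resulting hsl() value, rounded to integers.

hsl(359, 29%, 90%)

S moves 40% from 49 toward 0: 49 − 19.6 = 29.4 → 29.
H and L are unchanged.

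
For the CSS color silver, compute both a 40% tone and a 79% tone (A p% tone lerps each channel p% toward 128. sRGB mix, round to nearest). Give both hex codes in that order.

CSS silver is rgb(192, 192, 192).
40% tone:
  R: 192 − 25.6 = 166.4 → 166
  G: 192 + 0.4×(128−192) = 192 − 25.6 = 166.4 → 166
  B: 192 − 25.6 = 166.4 → 166
  → #A6A6A6
79% tone:
  R: 192 + 0.79×(128−192) = 192 − 50.56 = 141.44 → 141
  G: 192 + 0.79×(128−192) = 192 − 50.56 = 141.44 → 141
  B: 192 + 0.79×(128−192) = 192 − 50.56 = 141.44 → 141
  → #8D8D8D

#A6A6A6, #8D8D8D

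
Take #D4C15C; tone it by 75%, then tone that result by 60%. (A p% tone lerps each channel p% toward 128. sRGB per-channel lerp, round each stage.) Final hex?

#88867C

#D4C15C is rgb(212, 193, 92).
Per channel, c → c + 0.75(128 − c):
  R: 212 + 0.75×(128−212) = 212 − 63 = 149 → 149
  G: 193 − 48.75 = 144.25 → 144
  B: 92 + 0.75×(128−92) = 92 + 27 = 119 → 119
After the tone: rgb(149, 144, 119) = #959077.
A 60% tone moves each channel 60% toward 128:
  R: 149 + 0.6×(128−149) = 149 − 12.6 = 136.4 → 136
  G: 144 − 9.6 = 134.4 → 134
  B: 119 + 5.4 = 124.4 → 124
rgb(136, 134, 124) = #88867C.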